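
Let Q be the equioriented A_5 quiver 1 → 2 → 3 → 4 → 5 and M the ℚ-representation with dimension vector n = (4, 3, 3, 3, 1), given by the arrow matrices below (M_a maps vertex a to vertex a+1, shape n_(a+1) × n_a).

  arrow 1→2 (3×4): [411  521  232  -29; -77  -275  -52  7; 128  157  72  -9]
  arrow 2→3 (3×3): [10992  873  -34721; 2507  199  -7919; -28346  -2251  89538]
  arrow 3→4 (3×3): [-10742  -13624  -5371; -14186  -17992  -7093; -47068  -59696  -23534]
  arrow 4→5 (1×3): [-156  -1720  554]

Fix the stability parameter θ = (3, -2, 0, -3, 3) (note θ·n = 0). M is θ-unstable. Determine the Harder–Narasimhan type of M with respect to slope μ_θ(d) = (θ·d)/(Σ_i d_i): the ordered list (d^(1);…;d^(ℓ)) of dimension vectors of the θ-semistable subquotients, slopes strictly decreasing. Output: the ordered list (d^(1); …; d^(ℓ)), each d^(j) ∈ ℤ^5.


Barcode: M ≅ I[1,1], I[1,3]^2, I[1,4], I[4,4], I[4,5]. HN layers by μ_θ (4 steps, strictly decreasing):
  μ^(1)=3; μ^(2)=1/3; μ^(3)=-1/2; μ^(4)=-3

((1, 0, 0, 0, 1); (2, 2, 2, 0, 0); (1, 1, 1, 1, 0); (0, 0, 0, 2, 0))


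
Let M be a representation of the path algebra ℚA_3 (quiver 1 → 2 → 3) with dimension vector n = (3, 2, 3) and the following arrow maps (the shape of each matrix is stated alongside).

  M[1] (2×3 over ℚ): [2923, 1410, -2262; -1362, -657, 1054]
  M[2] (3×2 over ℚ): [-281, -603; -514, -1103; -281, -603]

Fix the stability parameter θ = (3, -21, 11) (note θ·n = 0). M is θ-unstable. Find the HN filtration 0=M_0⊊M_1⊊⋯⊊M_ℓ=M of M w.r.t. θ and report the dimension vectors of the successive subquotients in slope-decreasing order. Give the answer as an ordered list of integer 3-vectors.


Barcode: M ≅ I[1,1], I[1,3]^2, I[3,3]. HN layers by μ_θ (3 steps, strictly decreasing):
  μ^(1)=11; μ^(2)=3; μ^(3)=-9

((0, 0, 3); (1, 0, 0); (2, 2, 0))


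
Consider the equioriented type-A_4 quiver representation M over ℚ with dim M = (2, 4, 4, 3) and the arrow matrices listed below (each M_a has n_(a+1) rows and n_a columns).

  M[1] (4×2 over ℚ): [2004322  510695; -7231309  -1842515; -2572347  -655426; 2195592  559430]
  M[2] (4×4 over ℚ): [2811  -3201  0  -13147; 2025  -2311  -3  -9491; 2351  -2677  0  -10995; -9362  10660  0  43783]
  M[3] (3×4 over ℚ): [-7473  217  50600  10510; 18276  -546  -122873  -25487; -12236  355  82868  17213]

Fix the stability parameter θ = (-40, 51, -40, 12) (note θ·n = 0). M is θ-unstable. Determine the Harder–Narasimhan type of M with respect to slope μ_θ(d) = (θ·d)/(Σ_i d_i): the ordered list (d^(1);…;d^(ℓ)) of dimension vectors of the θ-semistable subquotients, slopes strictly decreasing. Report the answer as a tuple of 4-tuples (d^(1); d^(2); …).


Via rank(M_{q-1}∘⋯∘M_p): M ≅ I[1,4]^2, I[2,2], I[2,4], I[3,3].
μ_θ-semistable layers: μ^(1)=51; μ^(2)=12; μ^(3)=11/2; μ^(4)=-40

((0, 1, 0, 0); (0, 0, 0, 3); (0, 3, 3, 0); (2, 0, 1, 0))


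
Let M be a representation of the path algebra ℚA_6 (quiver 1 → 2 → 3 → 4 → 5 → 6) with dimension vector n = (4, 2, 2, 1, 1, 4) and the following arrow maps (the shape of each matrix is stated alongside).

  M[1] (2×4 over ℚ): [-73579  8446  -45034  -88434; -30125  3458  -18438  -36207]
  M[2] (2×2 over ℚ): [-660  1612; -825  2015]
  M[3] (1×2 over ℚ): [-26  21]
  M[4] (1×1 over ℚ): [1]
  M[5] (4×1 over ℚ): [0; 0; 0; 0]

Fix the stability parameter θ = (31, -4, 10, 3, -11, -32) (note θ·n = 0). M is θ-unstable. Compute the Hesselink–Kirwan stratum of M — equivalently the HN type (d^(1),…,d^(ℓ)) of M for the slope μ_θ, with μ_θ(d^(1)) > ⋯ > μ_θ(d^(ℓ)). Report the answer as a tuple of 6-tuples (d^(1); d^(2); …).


Barcode: M ≅ I[1,1]^2, I[1,2], I[1,5], I[3,3], I[6,6]^4. HN layers by μ_θ (5 steps, strictly decreasing):
  μ^(1)=31; μ^(2)=27/2; μ^(3)=10; μ^(4)=29/5; μ^(5)=-32

((2, 0, 0, 0, 0, 0); (1, 1, 0, 0, 0, 0); (0, 0, 1, 0, 0, 0); (1, 1, 1, 1, 1, 0); (0, 0, 0, 0, 0, 4))


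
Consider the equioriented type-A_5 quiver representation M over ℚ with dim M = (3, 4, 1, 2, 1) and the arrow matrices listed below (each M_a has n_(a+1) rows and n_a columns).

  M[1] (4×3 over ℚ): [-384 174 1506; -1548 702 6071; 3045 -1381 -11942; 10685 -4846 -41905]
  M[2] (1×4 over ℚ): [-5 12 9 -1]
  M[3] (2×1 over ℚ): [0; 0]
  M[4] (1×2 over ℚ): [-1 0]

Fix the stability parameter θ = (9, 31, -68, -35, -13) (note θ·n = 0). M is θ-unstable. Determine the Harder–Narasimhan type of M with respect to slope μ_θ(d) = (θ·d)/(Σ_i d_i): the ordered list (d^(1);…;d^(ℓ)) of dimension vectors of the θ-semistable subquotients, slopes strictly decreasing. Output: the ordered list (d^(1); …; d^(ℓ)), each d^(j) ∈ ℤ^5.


Barcode: M ≅ I[1,2]^2, I[1,3], I[2,2], I[4,4], I[4,5]. HN layers by μ_θ (5 steps, strictly decreasing):
  μ^(1)=31; μ^(2)=9; μ^(3)=-28/3; μ^(4)=-13; μ^(5)=-35

((0, 3, 0, 0, 0); (2, 0, 0, 0, 0); (1, 1, 1, 0, 0); (0, 0, 0, 0, 1); (0, 0, 0, 2, 0))


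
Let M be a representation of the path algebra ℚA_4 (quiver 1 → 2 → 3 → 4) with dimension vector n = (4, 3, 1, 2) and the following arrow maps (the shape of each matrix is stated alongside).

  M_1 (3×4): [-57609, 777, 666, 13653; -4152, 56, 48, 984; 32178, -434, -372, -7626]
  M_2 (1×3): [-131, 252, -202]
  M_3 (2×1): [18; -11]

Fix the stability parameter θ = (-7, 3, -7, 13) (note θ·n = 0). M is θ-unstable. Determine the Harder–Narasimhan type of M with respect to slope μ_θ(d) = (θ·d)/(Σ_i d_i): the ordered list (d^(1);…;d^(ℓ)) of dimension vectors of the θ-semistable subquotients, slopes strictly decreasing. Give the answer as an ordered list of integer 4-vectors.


Barcode: M ≅ I[1,1]^3, I[1,4], I[2,2]^2, I[4,4]. HN layers by μ_θ (4 steps, strictly decreasing):
  μ^(1)=13; μ^(2)=3; μ^(3)=-2; μ^(4)=-7

((0, 0, 0, 2); (0, 2, 0, 0); (0, 1, 1, 0); (4, 0, 0, 0))


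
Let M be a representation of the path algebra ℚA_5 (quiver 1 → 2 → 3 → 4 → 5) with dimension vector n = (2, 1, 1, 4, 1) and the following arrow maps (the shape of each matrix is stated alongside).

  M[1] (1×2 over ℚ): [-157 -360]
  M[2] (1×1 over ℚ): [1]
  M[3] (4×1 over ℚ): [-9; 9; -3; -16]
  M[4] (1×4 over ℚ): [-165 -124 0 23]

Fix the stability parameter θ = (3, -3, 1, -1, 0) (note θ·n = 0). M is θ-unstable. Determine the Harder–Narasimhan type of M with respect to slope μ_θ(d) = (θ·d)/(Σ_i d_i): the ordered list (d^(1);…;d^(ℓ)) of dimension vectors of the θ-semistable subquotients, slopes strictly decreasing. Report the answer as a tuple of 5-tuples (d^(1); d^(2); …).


Barcode: M ≅ I[1,1], I[1,5], I[4,4]^3. HN layers by μ_θ (3 steps, strictly decreasing):
  μ^(1)=3; μ^(2)=0; μ^(3)=-1

((1, 0, 0, 0, 0); (1, 1, 1, 1, 1); (0, 0, 0, 3, 0))


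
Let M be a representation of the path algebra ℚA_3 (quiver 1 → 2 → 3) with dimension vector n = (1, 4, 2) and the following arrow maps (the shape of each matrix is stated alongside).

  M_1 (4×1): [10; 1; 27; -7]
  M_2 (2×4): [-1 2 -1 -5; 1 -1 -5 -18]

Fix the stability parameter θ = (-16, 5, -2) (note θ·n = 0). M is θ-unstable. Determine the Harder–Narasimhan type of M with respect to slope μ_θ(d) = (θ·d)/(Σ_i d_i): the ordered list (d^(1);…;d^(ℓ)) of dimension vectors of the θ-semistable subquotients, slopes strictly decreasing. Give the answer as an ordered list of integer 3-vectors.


Interval decomposition of M: I[1,2], I[2,2], I[2,3]^2.
HN type (ℓ=3): μ^(1)=5; μ^(2)=3/2; μ^(3)=-16

((0, 2, 0); (0, 2, 2); (1, 0, 0))


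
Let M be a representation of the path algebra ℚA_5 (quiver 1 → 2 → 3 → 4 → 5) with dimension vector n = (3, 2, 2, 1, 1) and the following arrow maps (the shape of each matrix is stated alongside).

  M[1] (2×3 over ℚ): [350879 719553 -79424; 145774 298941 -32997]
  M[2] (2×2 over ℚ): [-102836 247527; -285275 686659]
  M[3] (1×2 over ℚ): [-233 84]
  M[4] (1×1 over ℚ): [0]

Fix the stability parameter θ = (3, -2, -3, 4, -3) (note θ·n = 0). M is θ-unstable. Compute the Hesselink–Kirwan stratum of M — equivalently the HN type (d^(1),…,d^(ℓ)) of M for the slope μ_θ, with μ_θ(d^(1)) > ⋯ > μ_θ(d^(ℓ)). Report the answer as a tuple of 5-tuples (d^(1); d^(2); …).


Interval decomposition of M: I[1,1], I[1,3], I[1,4], I[5,5].
HN type (ℓ=4): μ^(1)=4; μ^(2)=3; μ^(3)=-2/3; μ^(4)=-3

((0, 0, 0, 1, 0); (1, 0, 0, 0, 0); (2, 2, 2, 0, 0); (0, 0, 0, 0, 1))


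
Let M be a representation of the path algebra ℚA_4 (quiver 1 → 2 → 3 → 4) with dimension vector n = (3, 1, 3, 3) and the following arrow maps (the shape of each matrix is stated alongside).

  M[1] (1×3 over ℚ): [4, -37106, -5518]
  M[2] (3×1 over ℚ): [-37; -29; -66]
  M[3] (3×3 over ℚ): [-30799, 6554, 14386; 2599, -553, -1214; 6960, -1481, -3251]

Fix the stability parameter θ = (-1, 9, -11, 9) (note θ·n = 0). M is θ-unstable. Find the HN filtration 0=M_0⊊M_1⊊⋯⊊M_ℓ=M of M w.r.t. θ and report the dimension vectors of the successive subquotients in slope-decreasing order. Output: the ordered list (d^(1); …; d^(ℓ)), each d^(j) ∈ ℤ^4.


Interval decomposition of M: I[1,1]^2, I[1,4], I[3,4]^2.
HN type (ℓ=3): μ^(1)=9; μ^(2)=-1; μ^(3)=-11

((0, 0, 0, 3); (3, 1, 1, 0); (0, 0, 2, 0))


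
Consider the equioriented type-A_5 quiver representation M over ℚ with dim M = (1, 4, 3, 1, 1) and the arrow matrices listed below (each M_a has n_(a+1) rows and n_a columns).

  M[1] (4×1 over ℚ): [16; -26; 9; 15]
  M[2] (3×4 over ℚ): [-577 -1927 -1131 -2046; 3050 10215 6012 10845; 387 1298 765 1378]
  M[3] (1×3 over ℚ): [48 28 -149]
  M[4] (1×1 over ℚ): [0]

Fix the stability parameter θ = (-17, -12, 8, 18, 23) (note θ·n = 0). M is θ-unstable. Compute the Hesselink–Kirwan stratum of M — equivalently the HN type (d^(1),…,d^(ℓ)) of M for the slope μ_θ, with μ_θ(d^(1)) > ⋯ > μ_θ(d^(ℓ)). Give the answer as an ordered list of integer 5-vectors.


Barcode: M ≅ I[1,4], I[2,2], I[2,3]^2, I[5,5]. HN layers by μ_θ (5 steps, strictly decreasing):
  μ^(1)=23; μ^(2)=18; μ^(3)=8; μ^(4)=-12; μ^(5)=-17

((0, 0, 0, 0, 1); (0, 0, 0, 1, 0); (0, 0, 3, 0, 0); (0, 4, 0, 0, 0); (1, 0, 0, 0, 0))


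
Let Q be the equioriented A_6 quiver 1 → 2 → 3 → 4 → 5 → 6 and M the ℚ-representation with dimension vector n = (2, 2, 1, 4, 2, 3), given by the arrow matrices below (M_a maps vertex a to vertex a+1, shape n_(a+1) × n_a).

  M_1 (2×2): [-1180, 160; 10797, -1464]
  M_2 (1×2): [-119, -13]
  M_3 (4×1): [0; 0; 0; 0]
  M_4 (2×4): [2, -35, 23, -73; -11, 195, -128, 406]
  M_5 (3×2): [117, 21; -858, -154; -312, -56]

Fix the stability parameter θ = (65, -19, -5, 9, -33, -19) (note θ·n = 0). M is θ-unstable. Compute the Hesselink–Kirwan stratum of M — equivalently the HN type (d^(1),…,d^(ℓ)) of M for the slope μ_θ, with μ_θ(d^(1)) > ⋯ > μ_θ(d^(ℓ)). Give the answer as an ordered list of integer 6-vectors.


Barcode: M ≅ I[1,1], I[1,3], I[2,2], I[4,4]^2, I[4,5], I[4,6], I[6,6]^2. HN layers by μ_θ (6 steps, strictly decreasing):
  μ^(1)=65; μ^(2)=41/3; μ^(3)=9; μ^(4)=-12; μ^(5)=-43/3; μ^(6)=-19

((1, 0, 0, 0, 0, 0); (1, 1, 1, 0, 0, 0); (0, 0, 0, 2, 0, 0); (0, 0, 0, 1, 1, 0); (0, 0, 0, 1, 1, 1); (0, 1, 0, 0, 0, 2))


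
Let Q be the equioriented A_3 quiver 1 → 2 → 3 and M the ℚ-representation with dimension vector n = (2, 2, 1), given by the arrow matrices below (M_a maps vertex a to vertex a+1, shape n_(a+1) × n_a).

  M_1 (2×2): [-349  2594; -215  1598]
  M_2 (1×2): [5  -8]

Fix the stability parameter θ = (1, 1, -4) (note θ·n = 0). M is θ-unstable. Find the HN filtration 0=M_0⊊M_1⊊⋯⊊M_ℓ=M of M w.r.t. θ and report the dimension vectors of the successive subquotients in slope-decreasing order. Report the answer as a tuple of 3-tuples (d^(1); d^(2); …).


Interval decomposition of M: I[1,2], I[1,3].
HN type (ℓ=2): μ^(1)=1; μ^(2)=-2/3

((1, 1, 0); (1, 1, 1))


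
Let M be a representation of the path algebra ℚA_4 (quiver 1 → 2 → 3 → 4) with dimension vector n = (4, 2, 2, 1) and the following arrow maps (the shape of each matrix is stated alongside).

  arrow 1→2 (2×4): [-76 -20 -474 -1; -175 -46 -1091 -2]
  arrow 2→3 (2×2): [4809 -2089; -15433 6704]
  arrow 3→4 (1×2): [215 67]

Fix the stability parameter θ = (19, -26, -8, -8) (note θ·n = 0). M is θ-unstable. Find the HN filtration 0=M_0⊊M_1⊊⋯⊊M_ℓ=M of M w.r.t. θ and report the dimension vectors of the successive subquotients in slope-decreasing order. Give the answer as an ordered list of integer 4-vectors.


Via rank(M_{q-1}∘⋯∘M_p): M ≅ I[1,1]^2, I[1,3], I[1,4].
μ_θ-semistable layers: μ^(1)=19; μ^(2)=-5; μ^(3)=-23/4

((2, 0, 0, 0); (1, 1, 1, 0); (1, 1, 1, 1))


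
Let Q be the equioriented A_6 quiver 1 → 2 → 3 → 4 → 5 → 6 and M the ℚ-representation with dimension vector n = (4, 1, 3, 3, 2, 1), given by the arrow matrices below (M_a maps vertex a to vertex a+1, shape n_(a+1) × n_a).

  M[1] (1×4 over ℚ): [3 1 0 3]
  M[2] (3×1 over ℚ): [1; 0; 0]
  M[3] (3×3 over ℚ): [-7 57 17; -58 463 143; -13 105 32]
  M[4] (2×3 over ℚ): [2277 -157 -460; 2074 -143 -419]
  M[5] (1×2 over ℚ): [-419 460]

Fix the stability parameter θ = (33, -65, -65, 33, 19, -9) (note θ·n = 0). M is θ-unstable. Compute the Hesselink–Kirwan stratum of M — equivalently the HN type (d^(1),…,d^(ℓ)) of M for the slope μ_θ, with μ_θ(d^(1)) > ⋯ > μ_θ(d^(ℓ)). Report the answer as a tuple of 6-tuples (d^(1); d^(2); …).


Via rank(M_{q-1}∘⋯∘M_p): M ≅ I[1,1]^3, I[1,6], I[3,4], I[3,5].
μ_θ-semistable layers: μ^(1)=33; μ^(2)=26; μ^(3)=43/3; μ^(4)=-97/3; μ^(5)=-65

((3, 0, 0, 1, 0, 0); (0, 0, 0, 1, 1, 0); (0, 0, 0, 1, 1, 1); (1, 1, 1, 0, 0, 0); (0, 0, 2, 0, 0, 0))


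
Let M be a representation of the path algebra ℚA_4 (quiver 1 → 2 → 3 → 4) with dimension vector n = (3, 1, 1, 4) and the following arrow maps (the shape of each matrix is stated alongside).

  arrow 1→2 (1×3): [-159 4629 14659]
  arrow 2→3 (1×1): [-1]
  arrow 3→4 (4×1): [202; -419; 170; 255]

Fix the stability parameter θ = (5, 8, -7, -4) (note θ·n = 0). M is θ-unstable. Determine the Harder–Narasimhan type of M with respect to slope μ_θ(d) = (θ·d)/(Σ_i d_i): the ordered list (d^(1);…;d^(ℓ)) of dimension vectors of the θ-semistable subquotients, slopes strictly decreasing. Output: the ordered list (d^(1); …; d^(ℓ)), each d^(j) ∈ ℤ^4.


Barcode: M ≅ I[1,1]^2, I[1,4], I[4,4]^3. HN layers by μ_θ (3 steps, strictly decreasing):
  μ^(1)=5; μ^(2)=1/2; μ^(3)=-4

((2, 0, 0, 0); (1, 1, 1, 1); (0, 0, 0, 3))


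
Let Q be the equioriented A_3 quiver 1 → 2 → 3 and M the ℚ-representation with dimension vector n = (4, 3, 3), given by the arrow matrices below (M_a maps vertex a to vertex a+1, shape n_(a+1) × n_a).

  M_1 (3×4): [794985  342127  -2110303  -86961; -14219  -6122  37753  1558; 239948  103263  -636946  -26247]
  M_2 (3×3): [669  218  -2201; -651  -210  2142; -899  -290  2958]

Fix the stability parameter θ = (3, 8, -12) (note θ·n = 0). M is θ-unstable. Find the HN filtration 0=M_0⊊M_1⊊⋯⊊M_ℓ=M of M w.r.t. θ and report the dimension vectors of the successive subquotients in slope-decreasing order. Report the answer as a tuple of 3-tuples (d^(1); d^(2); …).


Barcode: M ≅ I[1,1], I[1,2], I[1,3]^2, I[3,3]. HN layers by μ_θ (4 steps, strictly decreasing):
  μ^(1)=8; μ^(2)=3; μ^(3)=-1/3; μ^(4)=-12

((0, 1, 0); (2, 0, 0); (2, 2, 2); (0, 0, 1))


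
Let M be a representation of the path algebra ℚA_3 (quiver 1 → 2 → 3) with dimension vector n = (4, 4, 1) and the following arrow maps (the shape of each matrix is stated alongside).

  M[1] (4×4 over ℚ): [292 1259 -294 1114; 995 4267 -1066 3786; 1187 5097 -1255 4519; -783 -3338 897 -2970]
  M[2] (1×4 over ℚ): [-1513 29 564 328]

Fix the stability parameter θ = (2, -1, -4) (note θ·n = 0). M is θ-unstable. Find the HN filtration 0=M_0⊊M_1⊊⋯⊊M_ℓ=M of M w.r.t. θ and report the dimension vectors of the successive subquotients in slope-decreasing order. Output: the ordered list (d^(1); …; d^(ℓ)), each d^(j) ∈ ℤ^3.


Via rank(M_{q-1}∘⋯∘M_p): M ≅ I[1,2]^3, I[1,3].
μ_θ-semistable layers: μ^(1)=1/2; μ^(2)=-1

((3, 3, 0); (1, 1, 1))


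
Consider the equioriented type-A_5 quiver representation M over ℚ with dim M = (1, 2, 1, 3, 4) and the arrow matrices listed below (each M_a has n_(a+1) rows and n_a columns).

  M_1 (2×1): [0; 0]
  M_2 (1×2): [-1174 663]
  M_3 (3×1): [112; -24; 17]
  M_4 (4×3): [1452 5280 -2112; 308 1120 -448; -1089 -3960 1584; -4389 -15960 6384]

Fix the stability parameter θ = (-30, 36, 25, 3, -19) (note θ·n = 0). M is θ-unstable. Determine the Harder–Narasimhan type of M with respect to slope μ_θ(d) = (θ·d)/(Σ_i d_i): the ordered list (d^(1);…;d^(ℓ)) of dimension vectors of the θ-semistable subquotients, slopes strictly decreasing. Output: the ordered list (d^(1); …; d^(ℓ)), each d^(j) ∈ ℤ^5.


Interval decomposition of M: I[1,1], I[2,2], I[2,4], I[4,4], I[4,5], I[5,5]^3.
HN type (ℓ=6): μ^(1)=36; μ^(2)=64/3; μ^(3)=3; μ^(4)=-8; μ^(5)=-19; μ^(6)=-30

((0, 1, 0, 0, 0); (0, 1, 1, 1, 0); (0, 0, 0, 1, 0); (0, 0, 0, 1, 1); (0, 0, 0, 0, 3); (1, 0, 0, 0, 0))


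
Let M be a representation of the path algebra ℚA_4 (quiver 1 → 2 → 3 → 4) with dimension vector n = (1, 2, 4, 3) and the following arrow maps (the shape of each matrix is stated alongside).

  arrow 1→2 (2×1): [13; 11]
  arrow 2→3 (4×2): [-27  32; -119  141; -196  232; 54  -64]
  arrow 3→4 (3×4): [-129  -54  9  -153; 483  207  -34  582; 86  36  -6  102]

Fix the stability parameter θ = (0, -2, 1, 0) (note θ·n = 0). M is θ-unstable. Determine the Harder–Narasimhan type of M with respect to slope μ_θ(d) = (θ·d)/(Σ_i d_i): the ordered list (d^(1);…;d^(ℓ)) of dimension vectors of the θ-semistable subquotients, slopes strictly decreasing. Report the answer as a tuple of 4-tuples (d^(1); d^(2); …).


Barcode: M ≅ I[1,4], I[2,4], I[3,3]^2, I[4,4]. HN layers by μ_θ (5 steps, strictly decreasing):
  μ^(1)=1; μ^(2)=1/2; μ^(3)=0; μ^(4)=-1; μ^(5)=-2

((0, 0, 2, 0); (0, 0, 2, 2); (0, 0, 0, 1); (1, 1, 0, 0); (0, 1, 0, 0))


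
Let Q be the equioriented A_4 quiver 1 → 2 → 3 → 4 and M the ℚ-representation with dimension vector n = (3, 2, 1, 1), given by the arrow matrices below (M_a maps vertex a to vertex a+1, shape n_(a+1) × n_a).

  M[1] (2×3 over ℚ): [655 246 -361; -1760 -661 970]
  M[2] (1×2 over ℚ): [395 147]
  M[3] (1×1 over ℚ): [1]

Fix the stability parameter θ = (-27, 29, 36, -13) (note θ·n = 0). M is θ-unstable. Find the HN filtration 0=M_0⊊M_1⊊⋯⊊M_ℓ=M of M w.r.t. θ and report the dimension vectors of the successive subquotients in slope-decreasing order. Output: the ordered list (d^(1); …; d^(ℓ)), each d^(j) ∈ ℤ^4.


Interval decomposition of M: I[1,1], I[1,2], I[1,4].
HN type (ℓ=3): μ^(1)=29; μ^(2)=52/3; μ^(3)=-27

((0, 1, 0, 0); (0, 1, 1, 1); (3, 0, 0, 0))


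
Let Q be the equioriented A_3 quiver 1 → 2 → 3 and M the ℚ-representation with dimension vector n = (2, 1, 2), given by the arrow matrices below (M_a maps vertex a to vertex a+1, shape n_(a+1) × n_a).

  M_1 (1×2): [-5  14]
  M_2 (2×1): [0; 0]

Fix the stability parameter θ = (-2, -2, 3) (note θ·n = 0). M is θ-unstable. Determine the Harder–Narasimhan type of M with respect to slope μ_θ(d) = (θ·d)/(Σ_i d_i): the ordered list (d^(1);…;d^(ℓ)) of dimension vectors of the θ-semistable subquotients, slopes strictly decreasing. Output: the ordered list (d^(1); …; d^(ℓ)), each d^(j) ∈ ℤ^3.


Via rank(M_{q-1}∘⋯∘M_p): M ≅ I[1,1], I[1,2], I[3,3]^2.
μ_θ-semistable layers: μ^(1)=3; μ^(2)=-2

((0, 0, 2); (2, 1, 0))


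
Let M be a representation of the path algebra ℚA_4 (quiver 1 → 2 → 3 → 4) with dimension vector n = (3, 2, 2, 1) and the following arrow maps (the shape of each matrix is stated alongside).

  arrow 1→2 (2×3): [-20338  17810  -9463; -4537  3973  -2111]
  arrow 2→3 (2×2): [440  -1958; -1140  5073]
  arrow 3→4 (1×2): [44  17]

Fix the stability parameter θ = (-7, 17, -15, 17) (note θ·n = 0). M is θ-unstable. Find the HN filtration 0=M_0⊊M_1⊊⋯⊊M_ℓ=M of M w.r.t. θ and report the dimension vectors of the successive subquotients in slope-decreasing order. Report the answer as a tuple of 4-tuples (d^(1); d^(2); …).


Interval decomposition of M: I[1,1], I[1,2], I[1,4], I[3,3].
HN type (ℓ=4): μ^(1)=17; μ^(2)=1; μ^(3)=-7; μ^(4)=-15

((0, 1, 0, 1); (0, 1, 1, 0); (3, 0, 0, 0); (0, 0, 1, 0))


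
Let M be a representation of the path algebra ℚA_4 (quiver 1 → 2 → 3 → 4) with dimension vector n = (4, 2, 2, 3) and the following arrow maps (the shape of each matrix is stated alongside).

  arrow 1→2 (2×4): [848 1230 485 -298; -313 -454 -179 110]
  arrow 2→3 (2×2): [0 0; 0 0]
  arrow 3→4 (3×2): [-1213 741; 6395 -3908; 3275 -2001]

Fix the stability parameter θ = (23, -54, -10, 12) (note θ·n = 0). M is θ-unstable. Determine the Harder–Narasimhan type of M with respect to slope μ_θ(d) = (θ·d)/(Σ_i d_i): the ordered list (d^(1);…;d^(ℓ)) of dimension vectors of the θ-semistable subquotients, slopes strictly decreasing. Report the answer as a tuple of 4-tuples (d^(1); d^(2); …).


Interval decomposition of M: I[1,1]^2, I[1,2]^2, I[3,4]^2, I[4,4].
HN type (ℓ=4): μ^(1)=23; μ^(2)=12; μ^(3)=-10; μ^(4)=-31/2

((2, 0, 0, 0); (0, 0, 0, 3); (0, 0, 2, 0); (2, 2, 0, 0))


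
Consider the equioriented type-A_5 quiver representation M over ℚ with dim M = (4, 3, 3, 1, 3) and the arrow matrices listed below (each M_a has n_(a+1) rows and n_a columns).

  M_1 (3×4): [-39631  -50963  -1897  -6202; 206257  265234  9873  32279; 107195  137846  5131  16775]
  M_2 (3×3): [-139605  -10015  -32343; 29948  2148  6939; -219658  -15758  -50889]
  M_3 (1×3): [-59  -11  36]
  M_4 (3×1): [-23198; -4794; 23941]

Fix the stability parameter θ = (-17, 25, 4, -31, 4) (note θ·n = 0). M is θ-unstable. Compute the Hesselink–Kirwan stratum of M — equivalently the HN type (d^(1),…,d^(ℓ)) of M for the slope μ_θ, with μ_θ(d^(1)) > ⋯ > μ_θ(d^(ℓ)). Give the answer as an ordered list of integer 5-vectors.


Barcode: M ≅ I[1,1], I[1,2], I[1,3], I[1,5], I[3,3], I[5,5]^2. HN layers by μ_θ (5 steps, strictly decreasing):
  μ^(1)=25; μ^(2)=29/2; μ^(3)=4; μ^(4)=-2/3; μ^(5)=-17

((0, 1, 0, 0, 0); (0, 1, 1, 0, 0); (0, 0, 1, 0, 3); (0, 1, 1, 1, 0); (4, 0, 0, 0, 0))


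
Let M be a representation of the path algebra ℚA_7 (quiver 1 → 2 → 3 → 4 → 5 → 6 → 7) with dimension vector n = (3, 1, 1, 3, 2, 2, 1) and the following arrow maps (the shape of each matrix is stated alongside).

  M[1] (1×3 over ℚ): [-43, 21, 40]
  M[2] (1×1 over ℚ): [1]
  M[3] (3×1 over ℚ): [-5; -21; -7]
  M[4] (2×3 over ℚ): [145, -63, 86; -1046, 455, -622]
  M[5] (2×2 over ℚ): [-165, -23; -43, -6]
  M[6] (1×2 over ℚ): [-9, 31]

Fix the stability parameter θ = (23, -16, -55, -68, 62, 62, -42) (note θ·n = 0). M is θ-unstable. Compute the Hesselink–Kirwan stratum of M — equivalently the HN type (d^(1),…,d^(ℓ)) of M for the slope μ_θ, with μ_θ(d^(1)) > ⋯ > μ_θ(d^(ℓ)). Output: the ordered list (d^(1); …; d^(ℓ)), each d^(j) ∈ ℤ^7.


Interval decomposition of M: I[1,1]^2, I[1,7], I[4,4], I[4,6].
HN type (ℓ=5): μ^(1)=62; μ^(2)=82/3; μ^(3)=23; μ^(4)=-29; μ^(5)=-68

((0, 0, 0, 0, 1, 1, 0); (0, 0, 0, 0, 1, 1, 1); (2, 0, 0, 0, 0, 0, 0); (1, 1, 1, 1, 0, 0, 0); (0, 0, 0, 2, 0, 0, 0))


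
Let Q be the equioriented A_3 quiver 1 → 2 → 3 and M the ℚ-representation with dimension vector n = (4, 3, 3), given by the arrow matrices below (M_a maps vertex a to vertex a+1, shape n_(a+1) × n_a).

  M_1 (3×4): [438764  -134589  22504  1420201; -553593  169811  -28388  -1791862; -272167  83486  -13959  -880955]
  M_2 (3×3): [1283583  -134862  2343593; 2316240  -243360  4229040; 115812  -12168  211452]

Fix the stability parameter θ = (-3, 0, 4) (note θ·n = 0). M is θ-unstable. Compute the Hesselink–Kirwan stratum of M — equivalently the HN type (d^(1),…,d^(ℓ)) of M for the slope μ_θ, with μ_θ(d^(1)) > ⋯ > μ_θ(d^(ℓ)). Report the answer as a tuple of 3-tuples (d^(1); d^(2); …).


Barcode: M ≅ I[1,1], I[1,2]^2, I[1,3], I[3,3]^2. HN layers by μ_θ (3 steps, strictly decreasing):
  μ^(1)=4; μ^(2)=0; μ^(3)=-3

((0, 0, 3); (0, 3, 0); (4, 0, 0))


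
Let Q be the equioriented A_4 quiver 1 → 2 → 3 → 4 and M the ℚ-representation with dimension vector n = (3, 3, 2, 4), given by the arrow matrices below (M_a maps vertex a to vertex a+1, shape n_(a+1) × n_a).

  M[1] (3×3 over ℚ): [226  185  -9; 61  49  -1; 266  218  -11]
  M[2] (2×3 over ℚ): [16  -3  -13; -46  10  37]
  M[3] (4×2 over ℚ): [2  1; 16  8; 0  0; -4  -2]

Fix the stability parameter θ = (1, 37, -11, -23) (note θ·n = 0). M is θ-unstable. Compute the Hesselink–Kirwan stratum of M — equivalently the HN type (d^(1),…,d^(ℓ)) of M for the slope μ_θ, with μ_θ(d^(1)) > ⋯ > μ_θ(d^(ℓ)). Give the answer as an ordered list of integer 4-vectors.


Interval decomposition of M: I[1,2], I[1,3], I[1,4], I[4,4]^3.
HN type (ℓ=4): μ^(1)=37; μ^(2)=13; μ^(3)=1; μ^(4)=-23

((0, 1, 0, 0); (0, 1, 1, 0); (3, 1, 1, 1); (0, 0, 0, 3))


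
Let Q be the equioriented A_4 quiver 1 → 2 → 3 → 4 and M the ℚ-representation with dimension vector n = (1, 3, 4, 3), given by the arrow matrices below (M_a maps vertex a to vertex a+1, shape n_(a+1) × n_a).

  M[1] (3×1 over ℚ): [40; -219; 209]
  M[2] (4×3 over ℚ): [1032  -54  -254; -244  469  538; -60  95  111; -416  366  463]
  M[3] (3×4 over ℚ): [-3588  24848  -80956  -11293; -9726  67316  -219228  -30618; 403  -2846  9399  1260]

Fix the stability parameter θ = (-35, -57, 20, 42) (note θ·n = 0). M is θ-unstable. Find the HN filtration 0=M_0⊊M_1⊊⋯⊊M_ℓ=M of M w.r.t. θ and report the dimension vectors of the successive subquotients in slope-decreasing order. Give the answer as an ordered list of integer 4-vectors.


Via rank(M_{q-1}∘⋯∘M_p): M ≅ I[1,4], I[2,3], I[2,4], I[3,4].
μ_θ-semistable layers: μ^(1)=42; μ^(2)=20; μ^(3)=-46; μ^(4)=-57

((0, 0, 0, 3); (0, 0, 4, 0); (1, 1, 0, 0); (0, 2, 0, 0))


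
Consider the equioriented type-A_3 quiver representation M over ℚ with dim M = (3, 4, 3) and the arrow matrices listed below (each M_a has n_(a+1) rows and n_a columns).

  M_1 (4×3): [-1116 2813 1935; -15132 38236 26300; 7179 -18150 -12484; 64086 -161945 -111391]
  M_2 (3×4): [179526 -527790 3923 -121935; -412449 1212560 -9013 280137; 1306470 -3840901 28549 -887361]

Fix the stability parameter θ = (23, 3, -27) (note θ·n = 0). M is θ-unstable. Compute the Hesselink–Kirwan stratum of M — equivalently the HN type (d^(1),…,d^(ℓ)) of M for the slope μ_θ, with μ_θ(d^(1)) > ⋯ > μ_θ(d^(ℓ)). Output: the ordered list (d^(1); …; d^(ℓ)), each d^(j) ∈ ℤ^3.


Barcode: M ≅ I[1,1], I[1,3]^2, I[2,2], I[2,3]. HN layers by μ_θ (4 steps, strictly decreasing):
  μ^(1)=23; μ^(2)=3; μ^(3)=-1/3; μ^(4)=-12

((1, 0, 0); (0, 1, 0); (2, 2, 2); (0, 1, 1))


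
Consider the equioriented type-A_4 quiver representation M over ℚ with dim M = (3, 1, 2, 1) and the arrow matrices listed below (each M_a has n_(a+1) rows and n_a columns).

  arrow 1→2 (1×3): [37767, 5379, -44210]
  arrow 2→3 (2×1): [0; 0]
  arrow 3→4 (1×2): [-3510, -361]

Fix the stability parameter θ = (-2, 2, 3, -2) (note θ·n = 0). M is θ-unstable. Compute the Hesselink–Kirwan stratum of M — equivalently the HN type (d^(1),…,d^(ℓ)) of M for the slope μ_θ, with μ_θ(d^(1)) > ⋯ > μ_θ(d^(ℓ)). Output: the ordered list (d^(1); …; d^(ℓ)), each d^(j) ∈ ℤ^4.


Via rank(M_{q-1}∘⋯∘M_p): M ≅ I[1,1]^2, I[1,2], I[3,3], I[3,4].
μ_θ-semistable layers: μ^(1)=3; μ^(2)=2; μ^(3)=1/2; μ^(4)=-2

((0, 0, 1, 0); (0, 1, 0, 0); (0, 0, 1, 1); (3, 0, 0, 0))


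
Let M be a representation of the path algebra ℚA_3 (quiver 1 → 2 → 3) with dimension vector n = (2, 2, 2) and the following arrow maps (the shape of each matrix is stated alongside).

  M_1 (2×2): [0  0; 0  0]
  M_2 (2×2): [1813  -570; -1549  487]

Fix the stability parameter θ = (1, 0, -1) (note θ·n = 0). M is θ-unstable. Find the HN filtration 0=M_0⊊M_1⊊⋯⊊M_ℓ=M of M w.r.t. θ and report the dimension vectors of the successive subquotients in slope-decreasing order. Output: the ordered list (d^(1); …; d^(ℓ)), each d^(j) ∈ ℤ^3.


Barcode: M ≅ I[1,1]^2, I[2,3]^2. HN layers by μ_θ (2 steps, strictly decreasing):
  μ^(1)=1; μ^(2)=-1/2

((2, 0, 0); (0, 2, 2))


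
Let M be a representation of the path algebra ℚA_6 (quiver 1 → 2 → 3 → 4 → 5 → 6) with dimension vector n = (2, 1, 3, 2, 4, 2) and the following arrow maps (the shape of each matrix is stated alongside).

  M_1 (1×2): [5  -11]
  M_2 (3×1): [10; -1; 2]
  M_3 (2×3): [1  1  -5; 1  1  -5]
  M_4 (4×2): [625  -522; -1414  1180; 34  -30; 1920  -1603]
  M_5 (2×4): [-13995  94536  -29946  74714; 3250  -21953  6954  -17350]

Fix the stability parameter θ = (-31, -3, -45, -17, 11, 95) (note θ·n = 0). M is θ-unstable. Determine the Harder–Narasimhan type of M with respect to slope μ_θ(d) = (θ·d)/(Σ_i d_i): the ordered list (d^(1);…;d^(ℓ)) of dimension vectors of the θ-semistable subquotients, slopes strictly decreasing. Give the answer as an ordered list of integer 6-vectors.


Interval decomposition of M: I[1,1], I[1,6], I[3,3]^2, I[4,6], I[5,5]^2.
HN type (ℓ=6): μ^(1)=95; μ^(2)=11; μ^(3)=-17; μ^(4)=-24; μ^(5)=-31; μ^(6)=-45

((0, 0, 0, 0, 0, 2); (0, 0, 0, 0, 4, 0); (0, 0, 0, 2, 0, 0); (0, 1, 1, 0, 0, 0); (2, 0, 0, 0, 0, 0); (0, 0, 2, 0, 0, 0))


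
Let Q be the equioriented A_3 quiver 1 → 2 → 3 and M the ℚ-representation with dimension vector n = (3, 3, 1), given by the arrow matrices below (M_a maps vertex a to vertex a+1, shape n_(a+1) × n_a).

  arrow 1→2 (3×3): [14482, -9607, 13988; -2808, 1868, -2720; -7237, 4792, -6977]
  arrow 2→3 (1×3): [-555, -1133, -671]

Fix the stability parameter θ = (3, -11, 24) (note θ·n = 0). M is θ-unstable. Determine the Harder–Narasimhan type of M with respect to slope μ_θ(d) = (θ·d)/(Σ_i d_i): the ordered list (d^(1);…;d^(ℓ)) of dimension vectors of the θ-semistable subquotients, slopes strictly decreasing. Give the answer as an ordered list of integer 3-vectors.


Via rank(M_{q-1}∘⋯∘M_p): M ≅ I[1,1], I[1,2], I[1,3], I[2,2].
μ_θ-semistable layers: μ^(1)=24; μ^(2)=3; μ^(3)=-4; μ^(4)=-11

((0, 0, 1); (1, 0, 0); (2, 2, 0); (0, 1, 0))


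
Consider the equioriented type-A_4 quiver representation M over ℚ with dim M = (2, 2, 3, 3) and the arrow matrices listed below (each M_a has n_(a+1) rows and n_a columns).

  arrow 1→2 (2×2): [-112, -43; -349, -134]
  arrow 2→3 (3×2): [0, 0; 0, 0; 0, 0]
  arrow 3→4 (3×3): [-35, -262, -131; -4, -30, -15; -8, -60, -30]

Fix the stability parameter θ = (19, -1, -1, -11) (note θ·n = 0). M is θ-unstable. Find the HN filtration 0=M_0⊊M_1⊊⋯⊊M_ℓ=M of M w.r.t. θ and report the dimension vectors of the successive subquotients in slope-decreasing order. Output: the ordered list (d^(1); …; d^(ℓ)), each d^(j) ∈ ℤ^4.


Via rank(M_{q-1}∘⋯∘M_p): M ≅ I[1,2]^2, I[3,3], I[3,4]^2, I[4,4].
μ_θ-semistable layers: μ^(1)=9; μ^(2)=-1; μ^(3)=-6; μ^(4)=-11

((2, 2, 0, 0); (0, 0, 1, 0); (0, 0, 2, 2); (0, 0, 0, 1))


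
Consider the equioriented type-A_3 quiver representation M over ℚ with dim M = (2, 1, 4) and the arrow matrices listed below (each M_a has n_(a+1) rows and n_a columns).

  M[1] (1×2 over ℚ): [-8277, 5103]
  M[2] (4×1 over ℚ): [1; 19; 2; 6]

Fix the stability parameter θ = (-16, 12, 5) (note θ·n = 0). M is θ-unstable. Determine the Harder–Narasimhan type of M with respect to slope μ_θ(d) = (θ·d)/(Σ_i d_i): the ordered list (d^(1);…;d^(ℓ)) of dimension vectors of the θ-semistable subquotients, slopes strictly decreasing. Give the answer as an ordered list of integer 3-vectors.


Via rank(M_{q-1}∘⋯∘M_p): M ≅ I[1,1], I[1,3], I[3,3]^3.
μ_θ-semistable layers: μ^(1)=17/2; μ^(2)=5; μ^(3)=-16

((0, 1, 1); (0, 0, 3); (2, 0, 0))


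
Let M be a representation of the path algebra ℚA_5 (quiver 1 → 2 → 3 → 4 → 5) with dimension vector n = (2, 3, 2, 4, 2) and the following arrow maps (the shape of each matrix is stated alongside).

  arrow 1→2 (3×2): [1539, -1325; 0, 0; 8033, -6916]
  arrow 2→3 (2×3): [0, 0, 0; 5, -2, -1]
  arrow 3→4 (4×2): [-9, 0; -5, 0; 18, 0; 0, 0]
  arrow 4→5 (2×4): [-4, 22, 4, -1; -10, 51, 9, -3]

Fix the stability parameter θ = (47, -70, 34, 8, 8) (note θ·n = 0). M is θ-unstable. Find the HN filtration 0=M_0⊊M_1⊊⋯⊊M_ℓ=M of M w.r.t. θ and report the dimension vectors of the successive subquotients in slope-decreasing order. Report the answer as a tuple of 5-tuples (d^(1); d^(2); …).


Interval decomposition of M: I[1,2], I[1,3], I[2,2], I[3,5], I[4,4]^2, I[4,5].
HN type (ℓ=5): μ^(1)=34; μ^(2)=50/3; μ^(3)=8; μ^(4)=-23/2; μ^(5)=-70

((0, 0, 1, 0, 0); (0, 0, 1, 1, 1); (0, 0, 0, 3, 1); (2, 2, 0, 0, 0); (0, 1, 0, 0, 0))


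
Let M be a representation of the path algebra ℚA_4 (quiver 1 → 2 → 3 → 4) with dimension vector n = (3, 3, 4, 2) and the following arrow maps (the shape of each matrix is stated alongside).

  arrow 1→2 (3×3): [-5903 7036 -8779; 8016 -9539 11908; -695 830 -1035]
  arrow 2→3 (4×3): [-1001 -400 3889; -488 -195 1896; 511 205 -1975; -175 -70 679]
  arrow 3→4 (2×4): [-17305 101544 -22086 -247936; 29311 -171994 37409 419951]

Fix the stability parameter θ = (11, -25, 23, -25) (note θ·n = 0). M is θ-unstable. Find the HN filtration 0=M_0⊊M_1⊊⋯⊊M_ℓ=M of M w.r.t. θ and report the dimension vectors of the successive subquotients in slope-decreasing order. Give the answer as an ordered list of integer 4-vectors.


Barcode: M ≅ I[1,1], I[1,2], I[1,4], I[2,4], I[3,3]^2. HN layers by μ_θ (5 steps, strictly decreasing):
  μ^(1)=23; μ^(2)=11; μ^(3)=-1; μ^(4)=-7; μ^(5)=-25

((0, 0, 2, 0); (1, 0, 0, 0); (0, 0, 2, 2); (2, 2, 0, 0); (0, 1, 0, 0))


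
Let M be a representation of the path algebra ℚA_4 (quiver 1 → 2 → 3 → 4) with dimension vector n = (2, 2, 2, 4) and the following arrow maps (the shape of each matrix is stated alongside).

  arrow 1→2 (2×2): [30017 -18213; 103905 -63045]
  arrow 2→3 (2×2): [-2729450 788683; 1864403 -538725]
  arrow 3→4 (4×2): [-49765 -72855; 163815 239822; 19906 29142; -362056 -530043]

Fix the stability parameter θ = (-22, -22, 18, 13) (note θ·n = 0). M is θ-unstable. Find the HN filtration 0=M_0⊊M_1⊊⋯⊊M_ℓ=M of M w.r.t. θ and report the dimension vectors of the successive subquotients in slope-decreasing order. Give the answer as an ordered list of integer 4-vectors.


Interval decomposition of M: I[1,1], I[1,4], I[2,4], I[4,4]^2.
HN type (ℓ=3): μ^(1)=31/2; μ^(2)=13; μ^(3)=-22

((0, 0, 2, 2); (0, 0, 0, 2); (2, 2, 0, 0))


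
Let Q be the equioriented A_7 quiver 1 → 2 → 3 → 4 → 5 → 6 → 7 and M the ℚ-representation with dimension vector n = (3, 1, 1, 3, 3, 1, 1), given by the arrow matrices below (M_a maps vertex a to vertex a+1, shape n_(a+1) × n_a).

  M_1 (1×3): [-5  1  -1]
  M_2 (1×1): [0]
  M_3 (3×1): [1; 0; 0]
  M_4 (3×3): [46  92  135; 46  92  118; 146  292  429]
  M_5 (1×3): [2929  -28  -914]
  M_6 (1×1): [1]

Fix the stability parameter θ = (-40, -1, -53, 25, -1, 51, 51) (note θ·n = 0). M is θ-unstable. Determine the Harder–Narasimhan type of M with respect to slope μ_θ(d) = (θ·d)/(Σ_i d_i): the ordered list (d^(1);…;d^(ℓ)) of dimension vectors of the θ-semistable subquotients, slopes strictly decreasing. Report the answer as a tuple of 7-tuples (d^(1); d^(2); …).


Barcode: M ≅ I[1,1]^2, I[1,2], I[3,7], I[4,4], I[4,5], I[5,5]. HN layers by μ_θ (6 steps, strictly decreasing):
  μ^(1)=51; μ^(2)=25; μ^(3)=12; μ^(4)=-1; μ^(5)=-40; μ^(6)=-53

((0, 0, 0, 0, 0, 1, 1); (0, 0, 0, 1, 0, 0, 0); (0, 0, 0, 2, 2, 0, 0); (0, 1, 0, 0, 1, 0, 0); (3, 0, 0, 0, 0, 0, 0); (0, 0, 1, 0, 0, 0, 0))


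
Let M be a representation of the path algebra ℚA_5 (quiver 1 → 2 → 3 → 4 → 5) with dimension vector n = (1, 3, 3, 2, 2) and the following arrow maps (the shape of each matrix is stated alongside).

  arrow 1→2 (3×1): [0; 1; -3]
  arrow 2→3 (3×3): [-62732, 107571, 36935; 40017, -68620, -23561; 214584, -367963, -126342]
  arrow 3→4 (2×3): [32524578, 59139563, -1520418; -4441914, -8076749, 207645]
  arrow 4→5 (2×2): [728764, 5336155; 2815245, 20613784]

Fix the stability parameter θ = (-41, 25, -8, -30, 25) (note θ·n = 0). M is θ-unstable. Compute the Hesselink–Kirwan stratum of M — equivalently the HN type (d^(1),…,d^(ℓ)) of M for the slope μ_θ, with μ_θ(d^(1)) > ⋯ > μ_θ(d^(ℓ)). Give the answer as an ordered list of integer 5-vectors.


Barcode: M ≅ I[1,5], I[2,3], I[2,5]. HN layers by μ_θ (4 steps, strictly decreasing):
  μ^(1)=25; μ^(2)=17/2; μ^(3)=-13/3; μ^(4)=-41

((0, 0, 0, 0, 2); (0, 1, 1, 0, 0); (0, 2, 2, 2, 0); (1, 0, 0, 0, 0))


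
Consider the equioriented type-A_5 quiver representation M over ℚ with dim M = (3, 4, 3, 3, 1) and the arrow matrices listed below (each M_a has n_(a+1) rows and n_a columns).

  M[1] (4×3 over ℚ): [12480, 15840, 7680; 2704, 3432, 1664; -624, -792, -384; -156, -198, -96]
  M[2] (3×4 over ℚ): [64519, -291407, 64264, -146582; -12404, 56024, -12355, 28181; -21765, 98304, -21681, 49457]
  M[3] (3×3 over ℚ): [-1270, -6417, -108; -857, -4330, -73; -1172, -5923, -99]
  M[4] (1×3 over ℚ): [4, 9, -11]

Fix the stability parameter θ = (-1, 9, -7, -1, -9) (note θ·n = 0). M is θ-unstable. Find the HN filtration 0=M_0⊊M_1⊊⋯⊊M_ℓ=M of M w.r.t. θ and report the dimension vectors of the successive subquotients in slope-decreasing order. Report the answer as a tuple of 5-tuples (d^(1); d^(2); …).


Interval decomposition of M: I[1,1]^2, I[1,5], I[2,2], I[2,4]^2.
HN type (ℓ=4): μ^(1)=9; μ^(2)=1/3; μ^(3)=-1; μ^(4)=-9/5

((0, 1, 0, 0, 0); (0, 2, 2, 2, 0); (2, 0, 0, 0, 0); (1, 1, 1, 1, 1))


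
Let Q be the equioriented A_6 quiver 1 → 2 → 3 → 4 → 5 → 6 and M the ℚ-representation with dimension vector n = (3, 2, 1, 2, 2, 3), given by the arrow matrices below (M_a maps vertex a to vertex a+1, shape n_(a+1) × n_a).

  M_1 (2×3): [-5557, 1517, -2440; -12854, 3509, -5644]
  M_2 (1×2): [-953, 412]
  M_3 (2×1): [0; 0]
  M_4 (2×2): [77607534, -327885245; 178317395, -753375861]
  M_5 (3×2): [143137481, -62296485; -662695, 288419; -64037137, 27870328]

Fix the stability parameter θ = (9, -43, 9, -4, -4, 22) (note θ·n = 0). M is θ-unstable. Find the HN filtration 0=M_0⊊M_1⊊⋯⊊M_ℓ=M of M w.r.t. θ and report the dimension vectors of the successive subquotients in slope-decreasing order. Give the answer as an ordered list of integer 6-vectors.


Barcode: M ≅ I[1,1], I[1,2], I[1,3], I[4,6]^2, I[6,6]. HN layers by μ_θ (4 steps, strictly decreasing):
  μ^(1)=22; μ^(2)=9; μ^(3)=-4; μ^(4)=-17

((0, 0, 0, 0, 0, 3); (1, 0, 1, 0, 0, 0); (0, 0, 0, 2, 2, 0); (2, 2, 0, 0, 0, 0))


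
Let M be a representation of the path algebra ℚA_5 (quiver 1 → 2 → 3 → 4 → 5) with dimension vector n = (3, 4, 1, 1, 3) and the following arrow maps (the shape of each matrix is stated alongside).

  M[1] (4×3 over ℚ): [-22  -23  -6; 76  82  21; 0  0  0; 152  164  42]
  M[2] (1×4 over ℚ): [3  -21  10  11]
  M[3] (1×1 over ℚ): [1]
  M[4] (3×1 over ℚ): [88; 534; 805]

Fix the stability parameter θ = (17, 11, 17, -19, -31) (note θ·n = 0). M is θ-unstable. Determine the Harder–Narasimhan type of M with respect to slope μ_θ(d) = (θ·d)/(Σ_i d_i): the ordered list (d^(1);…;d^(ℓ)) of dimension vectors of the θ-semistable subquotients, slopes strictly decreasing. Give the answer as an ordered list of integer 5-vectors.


Interval decomposition of M: I[1,1], I[1,2], I[1,5], I[2,2]^2, I[5,5]^2.
HN type (ℓ=5): μ^(1)=17; μ^(2)=14; μ^(3)=11; μ^(4)=-1; μ^(5)=-31

((1, 0, 0, 0, 0); (1, 1, 0, 0, 0); (0, 2, 0, 0, 0); (1, 1, 1, 1, 1); (0, 0, 0, 0, 2))
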